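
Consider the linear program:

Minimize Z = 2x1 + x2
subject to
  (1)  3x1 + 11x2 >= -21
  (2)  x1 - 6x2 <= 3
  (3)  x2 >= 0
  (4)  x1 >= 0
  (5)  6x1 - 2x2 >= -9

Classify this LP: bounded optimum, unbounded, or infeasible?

Vertices and Z = 2x1 + x2:
  (3, 0) → Z = 6
  (0, 0) → Z = 0
  (0, 9/2) → Z = 9/2
The feasible region has finitely many vertices and no improving ray; the minimum is 0 at (0, 0).

bounded optimum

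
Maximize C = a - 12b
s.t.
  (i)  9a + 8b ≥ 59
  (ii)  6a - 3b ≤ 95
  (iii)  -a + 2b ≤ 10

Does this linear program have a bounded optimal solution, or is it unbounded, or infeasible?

bounded optimum

Feasible corners and C = a - 12b:
  (937/75, -167/25) → C = 6949/75
  (19/13, 149/26) → C = -875/13
  (220/9, 155/9) → C = -1640/9
The feasible region has finitely many vertices and no improving ray; the maximum is 6949/75 at (937/75, -167/25).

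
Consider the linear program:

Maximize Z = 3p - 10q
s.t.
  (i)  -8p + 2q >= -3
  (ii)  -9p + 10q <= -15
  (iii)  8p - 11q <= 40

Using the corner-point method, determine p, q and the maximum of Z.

p = -235/19, q = -240/19, maximum Z = 1695/19

Extreme points and Z = 3p - 10q:
  (0, -3/2) → Z = 15
  (-47/72, -37/9) → Z = 2819/72
  (-235/19, -240/19) → Z = 1695/19

The binding constraints are -9p + 10q = -15 and 8p - 11q = 40.
Solving simultaneously gives p = -235/19, q = -240/19.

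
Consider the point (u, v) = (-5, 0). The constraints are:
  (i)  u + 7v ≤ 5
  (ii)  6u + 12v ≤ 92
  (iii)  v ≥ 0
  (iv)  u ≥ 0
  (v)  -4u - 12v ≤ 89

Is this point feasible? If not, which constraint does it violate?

Constraint (iv): u = -5, which is not ≥ 0. All other constraints are satisfied.

not feasible — violates (iv)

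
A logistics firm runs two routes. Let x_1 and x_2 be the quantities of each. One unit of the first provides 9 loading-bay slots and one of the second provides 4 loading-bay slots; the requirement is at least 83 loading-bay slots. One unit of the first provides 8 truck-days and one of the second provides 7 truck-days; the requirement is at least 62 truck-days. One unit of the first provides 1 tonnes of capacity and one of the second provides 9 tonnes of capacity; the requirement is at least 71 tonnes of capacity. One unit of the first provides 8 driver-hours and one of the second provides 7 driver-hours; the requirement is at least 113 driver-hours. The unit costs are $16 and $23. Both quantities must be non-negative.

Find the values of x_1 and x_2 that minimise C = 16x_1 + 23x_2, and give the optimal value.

x_1 = 8, x_2 = 7, minimum C = 289

Vertices and C = 16x_1 + 23x_2:
  (0, 83/4) → C = 1909/4
  (71, 0) → C = 1136
  (129/31, 353/31) → C = 10183/31
  (8, 7) → C = 289
The feasible region is unbounded (it extends along (0, 1), (1, 0)), but C strictly increases along every unbounded feasible direction, so there is no improving ray and the minimum is attained at a vertex.

At the optimal vertex, x_1 + 9x_2 = 71 and 8x_1 + 7x_2 = 113.
Solving simultaneously gives x_1 = 8, x_2 = 7.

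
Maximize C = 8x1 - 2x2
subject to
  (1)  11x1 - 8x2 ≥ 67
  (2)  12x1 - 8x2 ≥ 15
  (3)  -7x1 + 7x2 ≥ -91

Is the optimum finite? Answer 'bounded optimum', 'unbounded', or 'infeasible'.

unbounded

From the feasible point (-37/3, -76/3), moving in the direction (7, 7) keeps every constraint satisfied while C increases without bound.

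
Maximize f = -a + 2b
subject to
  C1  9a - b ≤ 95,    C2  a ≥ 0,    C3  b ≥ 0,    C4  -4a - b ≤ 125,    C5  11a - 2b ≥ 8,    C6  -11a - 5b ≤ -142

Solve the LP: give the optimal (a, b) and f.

Vertices and f = -a + 2b:
  (26, 139) → f = 252
  (617/56, 233/56) → f = -151/56
  (324/77, 134/7) → f = 2624/77

a = 26, b = 139, maximum f = 252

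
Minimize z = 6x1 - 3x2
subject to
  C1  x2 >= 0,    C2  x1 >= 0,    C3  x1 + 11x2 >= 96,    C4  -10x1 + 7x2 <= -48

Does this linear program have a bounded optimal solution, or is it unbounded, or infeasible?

bounded optimum

Extreme points and z = 6x1 - 3x2:
  (96, 0) → z = 576
  (400/39, 304/39) → z = 496/13
The feasible region has finitely many vertices and no improving ray; the minimum is 496/13 at (400/39, 304/39).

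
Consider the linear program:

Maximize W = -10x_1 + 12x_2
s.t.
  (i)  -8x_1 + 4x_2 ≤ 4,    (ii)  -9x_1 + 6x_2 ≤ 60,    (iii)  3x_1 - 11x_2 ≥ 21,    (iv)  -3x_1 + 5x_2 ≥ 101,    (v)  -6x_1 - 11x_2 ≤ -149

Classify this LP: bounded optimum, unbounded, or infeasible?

infeasible

The boundaries -8x_1 + 4x_2 = 4 and -9x_1 + 6x_2 = 60 meet at (18, 37), but that point violates 3x_1 - 11x_2 ≥ 21. Every candidate vertex is excluded by some other constraint, so the feasible region is empty.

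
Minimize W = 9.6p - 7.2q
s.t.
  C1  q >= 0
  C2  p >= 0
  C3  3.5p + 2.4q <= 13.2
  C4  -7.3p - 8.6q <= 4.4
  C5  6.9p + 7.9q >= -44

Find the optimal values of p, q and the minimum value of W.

p = 0, q = 5.5, minimum W = -39.6

The binding constraints are p = 0 and 3.5p + 2.4q = 13.2.
Solving simultaneously gives p = 0, q = 11/2.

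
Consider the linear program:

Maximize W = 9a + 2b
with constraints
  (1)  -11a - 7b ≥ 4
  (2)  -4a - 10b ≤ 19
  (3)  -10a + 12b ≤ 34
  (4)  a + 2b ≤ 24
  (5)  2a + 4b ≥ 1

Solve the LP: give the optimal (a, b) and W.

a = -23/30, b = 19/30, maximum W = -169/30

Extreme points and W = 9a + 2b:
  (-143/101, 167/101) → W = -953/101
  (-23/30, 19/30) → W = -169/30
  (-31/16, 39/32) → W = -15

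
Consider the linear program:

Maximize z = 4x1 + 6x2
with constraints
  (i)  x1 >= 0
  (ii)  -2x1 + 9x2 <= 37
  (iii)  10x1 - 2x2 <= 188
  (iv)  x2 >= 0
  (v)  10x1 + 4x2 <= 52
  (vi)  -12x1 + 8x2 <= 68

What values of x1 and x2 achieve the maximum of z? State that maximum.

Extreme points and z = 4x1 + 6x2:
  (0, 37/9) → z = 74/3
  (0, 0) → z = 0
  (160/49, 237/49) → z = 2062/49
  (26/5, 0) → z = 104/5

x1 = 160/49, x2 = 237/49, maximum z = 2062/49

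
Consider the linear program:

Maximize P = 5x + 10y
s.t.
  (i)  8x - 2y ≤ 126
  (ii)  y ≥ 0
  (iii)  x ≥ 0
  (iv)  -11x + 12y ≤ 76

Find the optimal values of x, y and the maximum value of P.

Corner points and P = 5x + 10y:
  (63/4, 0) → P = 315/4
  (832/37, 997/37) → P = 14130/37
  (0, 0) → P = 0
  (0, 19/3) → P = 190/3

The optimum lies where 8x - 2y = 126 and -11x + 12y = 76.
Solving simultaneously gives x = 832/37, y = 997/37.

x = 832/37, y = 997/37, maximum P = 14130/37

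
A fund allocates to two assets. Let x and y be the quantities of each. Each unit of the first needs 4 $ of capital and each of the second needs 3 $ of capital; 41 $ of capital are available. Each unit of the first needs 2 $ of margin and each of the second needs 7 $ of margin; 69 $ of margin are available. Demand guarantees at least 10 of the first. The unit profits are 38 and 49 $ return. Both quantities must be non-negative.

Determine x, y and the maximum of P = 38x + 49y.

Corner points and P = 38x + 49y:
  (41/4, 0) → P = 779/2
  (10, 0) → P = 380
  (10, 1/3) → P = 1189/3

x = 10, y = 1/3, maximum P = 1189/3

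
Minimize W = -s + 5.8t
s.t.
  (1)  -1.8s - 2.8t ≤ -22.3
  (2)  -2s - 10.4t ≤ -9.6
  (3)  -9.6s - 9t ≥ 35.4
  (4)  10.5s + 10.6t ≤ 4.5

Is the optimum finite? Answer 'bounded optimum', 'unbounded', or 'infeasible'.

bounded optimum

Vertices and W = -s + 5.8t:
  (-4997/178, 2315/89) → W = 31851/178
  (-6929/121, 6915/121) → W = 4276/11
The feasible region has finitely many vertices and no improving ray; the minimum is 31851/178 at (-4997/178, 2315/89).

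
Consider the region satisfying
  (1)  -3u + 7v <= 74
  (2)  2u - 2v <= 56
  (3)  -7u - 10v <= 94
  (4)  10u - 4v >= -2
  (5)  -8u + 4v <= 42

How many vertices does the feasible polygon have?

4

The feasible vertices (each the meet of two boundaries and inside every other half-plane) are:
  (135/2, 79/2)
  (141/29, 367/29)
  (186/17, -290/17)
  (-99/32, -463/64)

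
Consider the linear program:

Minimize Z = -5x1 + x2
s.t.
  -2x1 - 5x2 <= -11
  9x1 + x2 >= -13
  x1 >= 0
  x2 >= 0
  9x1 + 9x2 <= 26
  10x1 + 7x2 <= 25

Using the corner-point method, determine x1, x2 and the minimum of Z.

At the optimal vertex, -2x1 - 5x2 = -11 and 9x1 + 9x2 = 26.
Solving simultaneously gives x1 = 31/27, x2 = 47/27.

x1 = 31/27, x2 = 47/27, minimum Z = -4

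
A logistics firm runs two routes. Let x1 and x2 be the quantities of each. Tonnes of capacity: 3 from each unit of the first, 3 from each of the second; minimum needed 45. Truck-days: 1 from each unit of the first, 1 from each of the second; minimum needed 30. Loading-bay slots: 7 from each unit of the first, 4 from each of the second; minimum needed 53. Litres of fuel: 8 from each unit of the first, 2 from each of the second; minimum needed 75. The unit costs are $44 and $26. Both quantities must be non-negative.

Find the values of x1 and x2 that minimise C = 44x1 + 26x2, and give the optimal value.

The feasible region is unbounded (it extends along (0, 1), (1, 0)), but C strictly increases along every unbounded feasible direction, so there is no improving ray and the minimum is attained at a vertex.

The binding constraints are x1 + x2 = 30 and 8x1 + 2x2 = 75.
Solving simultaneously gives x1 = 5/2, x2 = 55/2.

x1 = 5/2, x2 = 55/2, minimum C = 825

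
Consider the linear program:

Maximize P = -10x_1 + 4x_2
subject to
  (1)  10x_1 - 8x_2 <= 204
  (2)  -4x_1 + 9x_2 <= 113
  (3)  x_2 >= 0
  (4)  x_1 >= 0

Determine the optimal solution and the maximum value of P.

x_1 = 0, x_2 = 113/9, maximum P = 452/9

Feasible corners and P = -10x_1 + 4x_2:
  (1370/29, 973/29) → P = -9808/29
  (102/5, 0) → P = -204
  (0, 113/9) → P = 452/9
  (0, 0) → P = 0

The optimum lies where -4x_1 + 9x_2 = 113 and x_1 = 0.
Solving simultaneously gives x_1 = 0, x_2 = 113/9.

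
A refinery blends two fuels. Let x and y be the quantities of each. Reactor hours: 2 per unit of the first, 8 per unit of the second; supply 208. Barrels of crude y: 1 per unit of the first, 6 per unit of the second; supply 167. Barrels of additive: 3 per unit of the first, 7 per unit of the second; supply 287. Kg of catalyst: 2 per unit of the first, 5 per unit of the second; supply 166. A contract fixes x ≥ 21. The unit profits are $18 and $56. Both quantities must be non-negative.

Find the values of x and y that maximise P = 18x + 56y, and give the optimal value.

x = 48, y = 14, maximum P = 1648

Corner points and P = 18x + 56y:
  (83, 0) → P = 1494
  (21, 0) → P = 378
  (48, 14) → P = 1648
  (21, 83/4) → P = 1540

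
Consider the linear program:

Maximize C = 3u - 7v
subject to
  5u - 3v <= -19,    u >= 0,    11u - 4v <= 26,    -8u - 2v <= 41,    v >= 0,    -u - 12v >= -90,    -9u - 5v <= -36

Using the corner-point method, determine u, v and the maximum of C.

u = 1/4, v = 27/4, maximum C = -93/2

Vertices and C = 3u - 7v:
  (2/3, 67/9) → C = -451/9
  (1/4, 27/4) → C = -93/2
  (0, 15/2) → C = -105/2
  (0, 36/5) → C = -252/5

At the optimal vertex, 5u - 3v = -19 and -9u - 5v = -36.
Solving simultaneously gives u = 1/4, v = 27/4.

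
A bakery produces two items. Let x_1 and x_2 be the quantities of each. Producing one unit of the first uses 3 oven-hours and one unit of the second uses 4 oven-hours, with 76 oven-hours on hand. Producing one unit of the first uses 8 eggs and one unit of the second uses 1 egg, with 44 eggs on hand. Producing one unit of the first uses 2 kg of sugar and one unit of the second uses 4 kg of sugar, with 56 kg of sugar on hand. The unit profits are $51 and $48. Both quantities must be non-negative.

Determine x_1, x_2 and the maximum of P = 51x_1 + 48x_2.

x_1 = 4, x_2 = 12, maximum P = 780

Extreme points and P = 51x_1 + 48x_2:
  (0, 0) → P = 0
  (0, 14) → P = 672
  (11/2, 0) → P = 561/2
  (4, 12) → P = 780

At the optimal vertex, 8x_1 + x_2 = 44 and 2x_1 + 4x_2 = 56.
Solving simultaneously gives x_1 = 4, x_2 = 12.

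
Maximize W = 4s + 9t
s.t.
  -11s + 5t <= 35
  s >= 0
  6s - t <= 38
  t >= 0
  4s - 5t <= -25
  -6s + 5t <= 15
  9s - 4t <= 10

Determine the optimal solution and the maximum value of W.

Vertices and W = 4s + 9t:
  (5, 9) → W = 101
  (150/29, 265/29) → W = 2985/29
  (110/21, 65/7) → W = 2195/21

s = 110/21, t = 65/7, maximum W = 2195/21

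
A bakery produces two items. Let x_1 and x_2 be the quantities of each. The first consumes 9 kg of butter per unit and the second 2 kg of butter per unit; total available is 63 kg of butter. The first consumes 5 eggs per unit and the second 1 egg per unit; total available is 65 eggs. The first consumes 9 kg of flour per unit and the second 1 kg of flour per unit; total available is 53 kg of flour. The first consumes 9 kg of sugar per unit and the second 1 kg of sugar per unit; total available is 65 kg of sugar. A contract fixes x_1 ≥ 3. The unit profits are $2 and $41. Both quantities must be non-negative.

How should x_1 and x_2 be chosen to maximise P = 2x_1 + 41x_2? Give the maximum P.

x_1 = 3, x_2 = 18, maximum P = 744

Vertices and P = 2x_1 + 41x_2:
  (53/9, 0) → P = 106/9
  (3, 0) → P = 6
  (43/9, 10) → P = 3776/9
  (3, 18) → P = 744

The binding constraints are 9x_1 + 2x_2 = 63 and x_1 = 3.
Solving simultaneously gives x_1 = 3, x_2 = 18.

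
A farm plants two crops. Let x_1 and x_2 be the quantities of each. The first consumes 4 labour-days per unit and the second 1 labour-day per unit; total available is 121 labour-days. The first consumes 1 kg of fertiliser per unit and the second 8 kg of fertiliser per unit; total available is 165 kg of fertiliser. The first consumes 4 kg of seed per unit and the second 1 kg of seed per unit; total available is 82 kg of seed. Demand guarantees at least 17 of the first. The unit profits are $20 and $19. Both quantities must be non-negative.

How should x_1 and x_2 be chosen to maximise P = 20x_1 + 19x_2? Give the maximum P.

x_1 = 17, x_2 = 14, maximum P = 606

Extreme points and P = 20x_1 + 19x_2:
  (41/2, 0) → P = 410
  (17, 0) → P = 340
  (17, 14) → P = 606

The optimum lies where 4x_1 + x_2 = 82 and x_1 = 17.
Solving simultaneously gives x_1 = 17, x_2 = 14.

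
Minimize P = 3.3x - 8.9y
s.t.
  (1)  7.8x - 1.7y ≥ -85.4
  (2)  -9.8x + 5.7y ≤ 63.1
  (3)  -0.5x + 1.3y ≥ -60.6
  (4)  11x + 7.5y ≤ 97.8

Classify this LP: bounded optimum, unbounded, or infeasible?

Vertices and P = 3.3x - 8.9y:
  (-37951/2780, -17237/1390) → P = 1815803/27800
  (-21404/929, -51538/929) → P = 388055/929
  (2807/4540, 82627/6810) → P = -14429713/136200
  (58164/1805, -12354/361) → P = 3708471/9025
The feasible region has finitely many vertices and no improving ray; the minimum is -14429713/136200 at (2807/4540, 82627/6810).

bounded optimum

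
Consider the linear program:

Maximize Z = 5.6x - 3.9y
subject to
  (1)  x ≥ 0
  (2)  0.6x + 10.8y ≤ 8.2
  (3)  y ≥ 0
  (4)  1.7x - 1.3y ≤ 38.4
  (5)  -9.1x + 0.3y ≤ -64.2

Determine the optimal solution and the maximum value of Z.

Vertices and Z = 5.6x - 3.9y:
  (41/3, 0) → Z = 1148/15
  (11597/1641, 1805/4923) → Z = 625967/16410
  (642/91, 0) → Z = 2568/65

At the optimal vertex, 0.6x + 10.8y = 8.2 and y = 0.
Solving simultaneously gives x = 41/3, y = 0.

x = 41/3, y = 0, maximum Z = 1148/15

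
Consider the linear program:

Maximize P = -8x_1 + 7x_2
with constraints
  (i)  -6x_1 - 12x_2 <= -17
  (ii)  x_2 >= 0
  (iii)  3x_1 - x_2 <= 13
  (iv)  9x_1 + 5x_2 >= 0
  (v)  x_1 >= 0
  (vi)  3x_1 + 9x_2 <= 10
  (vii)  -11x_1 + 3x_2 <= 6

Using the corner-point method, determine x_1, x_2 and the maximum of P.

x_1 = 11/6, x_2 = 1/2, maximum P = -67/6

At the optimal vertex, -6x_1 - 12x_2 = -17 and 3x_1 + 9x_2 = 10.
Solving simultaneously gives x_1 = 11/6, x_2 = 1/2.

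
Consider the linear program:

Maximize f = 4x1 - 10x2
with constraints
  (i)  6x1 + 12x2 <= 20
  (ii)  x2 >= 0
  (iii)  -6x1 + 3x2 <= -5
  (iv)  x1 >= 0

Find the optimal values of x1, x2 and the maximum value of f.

x1 = 10/3, x2 = 0, maximum f = 40/3

At the optimal vertex, 6x1 + 12x2 = 20 and x2 = 0.
Solving simultaneously gives x1 = 10/3, x2 = 0.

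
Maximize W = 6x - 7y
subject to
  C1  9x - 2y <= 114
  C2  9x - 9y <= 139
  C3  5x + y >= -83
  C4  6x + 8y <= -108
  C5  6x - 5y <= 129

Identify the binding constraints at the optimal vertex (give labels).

C2 and C3

Vertices and W = 6x - 7y:
  (-304/27, -721/27) → W = 3223/27
  (10/9, -43/3) → W = 107
  (-278/17, -21/17) → W = -1521/17

The maximum is at (-304/27, -721/27). Substituting into each constraint, equality holds for C2 and C3; the remaining constraints have slack.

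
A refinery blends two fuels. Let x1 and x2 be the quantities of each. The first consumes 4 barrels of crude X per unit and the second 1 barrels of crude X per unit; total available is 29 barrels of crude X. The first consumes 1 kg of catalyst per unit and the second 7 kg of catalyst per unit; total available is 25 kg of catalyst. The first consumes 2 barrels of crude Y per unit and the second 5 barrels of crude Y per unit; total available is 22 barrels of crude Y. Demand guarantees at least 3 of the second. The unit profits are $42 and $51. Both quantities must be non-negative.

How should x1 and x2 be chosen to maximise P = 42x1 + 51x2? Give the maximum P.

Corner points and P = 42x1 + 51x2:
  (0, 25/7) → P = 1275/7
  (0, 3) → P = 153
  (29/9, 28/9) → P = 294
  (7/2, 3) → P = 300

The optimum lies where 2x1 + 5x2 = 22 and x2 = 3.
Solving simultaneously gives x1 = 7/2, x2 = 3.

x1 = 7/2, x2 = 3, maximum P = 300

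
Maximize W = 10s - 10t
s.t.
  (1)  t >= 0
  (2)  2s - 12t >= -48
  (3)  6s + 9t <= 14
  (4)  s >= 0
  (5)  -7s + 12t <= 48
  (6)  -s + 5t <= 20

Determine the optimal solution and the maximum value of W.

Vertices and W = 10s - 10t:
  (7/3, 0) → W = 70/3
  (0, 0) → W = 0
  (0, 14/9) → W = -140/9

The binding constraints are t = 0 and 6s + 9t = 14.
Solving simultaneously gives s = 7/3, t = 0.

s = 7/3, t = 0, maximum W = 70/3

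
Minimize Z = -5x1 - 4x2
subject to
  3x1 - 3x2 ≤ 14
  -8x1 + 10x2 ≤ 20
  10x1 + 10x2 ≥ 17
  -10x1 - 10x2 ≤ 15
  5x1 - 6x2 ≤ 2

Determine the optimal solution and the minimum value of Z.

Extreme points and Z = -5x1 - 4x2:
  (100/3, 86/3) → Z = -844/3
  (26, 64/3) → Z = -646/3
  (-1/6, 28/15) → Z = -199/30
  (61/55, 13/22) → Z = -87/11

x1 = 100/3, x2 = 86/3, minimum Z = -844/3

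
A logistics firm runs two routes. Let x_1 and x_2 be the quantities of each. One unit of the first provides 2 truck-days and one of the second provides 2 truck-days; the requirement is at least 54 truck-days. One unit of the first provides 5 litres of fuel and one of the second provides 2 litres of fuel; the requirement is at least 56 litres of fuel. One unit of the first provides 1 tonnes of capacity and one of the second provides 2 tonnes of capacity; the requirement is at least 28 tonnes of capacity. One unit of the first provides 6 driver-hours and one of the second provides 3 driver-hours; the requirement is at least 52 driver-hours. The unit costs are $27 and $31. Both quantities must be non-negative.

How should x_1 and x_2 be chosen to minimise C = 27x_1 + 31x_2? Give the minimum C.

x_1 = 26, x_2 = 1, minimum C = 733

The feasible region is unbounded (it extends along (0, 1), (1, 0)), but C strictly increases along every unbounded feasible direction, so there is no improving ray and the minimum is attained at a vertex.

The binding constraints are 2x_1 + 2x_2 = 54 and x_1 + 2x_2 = 28.
Solving simultaneously gives x_1 = 26, x_2 = 1.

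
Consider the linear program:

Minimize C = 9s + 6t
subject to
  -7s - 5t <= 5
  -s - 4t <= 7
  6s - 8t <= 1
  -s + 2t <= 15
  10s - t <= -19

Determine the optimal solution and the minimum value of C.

Corner points and C = 9s + 6t:
  (-85/19, 100/19) → C = -165/19
  (-100/57, 83/57) → C = -134/19
  (-23/19, 131/19) → C = 579/19

s = -85/19, t = 100/19, minimum C = -165/19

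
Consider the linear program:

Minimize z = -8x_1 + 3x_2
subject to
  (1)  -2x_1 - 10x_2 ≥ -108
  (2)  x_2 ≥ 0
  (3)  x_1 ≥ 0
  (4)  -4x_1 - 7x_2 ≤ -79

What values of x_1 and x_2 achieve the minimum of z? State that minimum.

Corner points and z = -8x_1 + 3x_2:
  (54, 0) → z = -432
  (17/13, 137/13) → z = 275/13
  (79/4, 0) → z = -158

x_1 = 54, x_2 = 0, minimum z = -432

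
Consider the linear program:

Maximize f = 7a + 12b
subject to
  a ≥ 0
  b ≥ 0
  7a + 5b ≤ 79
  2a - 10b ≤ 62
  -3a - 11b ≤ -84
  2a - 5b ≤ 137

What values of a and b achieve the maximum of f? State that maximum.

Corner points and f = 7a + 12b:
  (0, 79/5) → f = 948/5
  (0, 84/11) → f = 1008/11
  (449/62, 351/62) → f = 7355/62

a = 0, b = 79/5, maximum f = 948/5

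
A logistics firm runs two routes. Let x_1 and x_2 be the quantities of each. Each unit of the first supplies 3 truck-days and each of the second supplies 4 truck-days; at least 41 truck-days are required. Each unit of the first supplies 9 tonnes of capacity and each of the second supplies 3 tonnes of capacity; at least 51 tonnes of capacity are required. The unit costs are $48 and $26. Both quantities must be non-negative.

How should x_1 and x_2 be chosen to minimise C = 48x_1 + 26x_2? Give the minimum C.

x_1 = 3, x_2 = 8, minimum C = 352

The feasible region is unbounded (it extends along (0, 1), (1, 0)), but C strictly increases along every unbounded feasible direction, so there is no improving ray and the minimum is attained at a vertex.

The binding constraints are 3x_1 + 4x_2 = 41 and 9x_1 + 3x_2 = 51.
Solving simultaneously gives x_1 = 3, x_2 = 8.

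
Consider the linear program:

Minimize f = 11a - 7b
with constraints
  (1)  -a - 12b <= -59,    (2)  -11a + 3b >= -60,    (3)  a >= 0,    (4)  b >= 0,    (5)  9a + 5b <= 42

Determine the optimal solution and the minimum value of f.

Feasible corners and f = 11a - 7b:
  (0, 59/12) → f = -413/12
  (209/103, 489/103) → f = -1124/103
  (0, 42/5) → f = -294/5

a = 0, b = 42/5, minimum f = -294/5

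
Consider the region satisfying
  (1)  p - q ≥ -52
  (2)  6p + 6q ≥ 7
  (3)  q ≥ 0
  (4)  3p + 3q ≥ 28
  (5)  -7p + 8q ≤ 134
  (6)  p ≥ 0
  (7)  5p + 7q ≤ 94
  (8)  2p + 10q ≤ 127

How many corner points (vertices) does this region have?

The feasible vertices (each the meet of two boundaries and inside every other half-plane) are:
  (28/3, 0)
  (94/5, 0)
  (0, 28/3)
  (0, 127/10)
  (17/12, 149/12)

5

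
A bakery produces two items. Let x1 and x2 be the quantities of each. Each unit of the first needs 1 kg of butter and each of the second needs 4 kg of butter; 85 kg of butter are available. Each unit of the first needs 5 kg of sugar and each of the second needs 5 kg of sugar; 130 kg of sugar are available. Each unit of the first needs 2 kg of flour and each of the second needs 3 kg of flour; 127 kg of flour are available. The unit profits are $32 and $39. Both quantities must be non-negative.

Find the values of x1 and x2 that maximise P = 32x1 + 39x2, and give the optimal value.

Extreme points and P = 32x1 + 39x2:
  (0, 0) → P = 0
  (0, 85/4) → P = 3315/4
  (26, 0) → P = 832
  (19/3, 59/3) → P = 2909/3

The binding constraints are x1 + 4x2 = 85 and 5x1 + 5x2 = 130.
Solving simultaneously gives x1 = 19/3, x2 = 59/3.

x1 = 19/3, x2 = 59/3, maximum P = 2909/3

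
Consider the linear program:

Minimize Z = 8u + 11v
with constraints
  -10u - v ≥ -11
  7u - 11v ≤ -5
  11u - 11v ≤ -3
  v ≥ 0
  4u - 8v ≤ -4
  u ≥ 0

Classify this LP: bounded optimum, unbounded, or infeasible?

bounded optimum

Corner points and Z = 8u + 11v:
  (118/121, 151/121) → Z = 2605/121
  (0, 11) → Z = 121
  (1/2, 17/22) → Z = 25/2
  (1/3, 2/3) → Z = 10
  (0, 1/2) → Z = 11/2
The feasible region has finitely many vertices and no improving ray; the minimum is 11/2 at (0, 1/2).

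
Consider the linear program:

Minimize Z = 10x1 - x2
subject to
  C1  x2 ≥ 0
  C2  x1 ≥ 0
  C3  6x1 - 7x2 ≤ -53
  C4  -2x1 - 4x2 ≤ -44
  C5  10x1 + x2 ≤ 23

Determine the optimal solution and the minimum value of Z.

Vertices and Z = 10x1 - x2:
  (0, 11) → Z = -11
  (0, 23) → Z = -23
  (24/19, 197/19) → Z = 43/19

The binding constraints are x1 = 0 and 10x1 + x2 = 23.
Solving simultaneously gives x1 = 0, x2 = 23.

x1 = 0, x2 = 23, minimum Z = -23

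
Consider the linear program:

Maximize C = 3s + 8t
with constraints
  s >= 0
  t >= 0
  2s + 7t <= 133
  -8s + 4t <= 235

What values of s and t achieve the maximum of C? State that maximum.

s = 133/2, t = 0, maximum C = 399/2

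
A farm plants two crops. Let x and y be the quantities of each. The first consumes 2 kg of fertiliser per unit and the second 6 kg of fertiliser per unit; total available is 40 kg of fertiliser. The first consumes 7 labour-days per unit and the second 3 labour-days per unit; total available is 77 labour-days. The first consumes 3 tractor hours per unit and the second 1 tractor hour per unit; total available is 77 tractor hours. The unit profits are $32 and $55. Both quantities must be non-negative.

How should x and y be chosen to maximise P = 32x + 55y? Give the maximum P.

The binding constraints are 2x + 6y = 40 and 7x + 3y = 77.
Solving simultaneously gives x = 19/2, y = 7/2.

x = 19/2, y = 7/2, maximum P = 993/2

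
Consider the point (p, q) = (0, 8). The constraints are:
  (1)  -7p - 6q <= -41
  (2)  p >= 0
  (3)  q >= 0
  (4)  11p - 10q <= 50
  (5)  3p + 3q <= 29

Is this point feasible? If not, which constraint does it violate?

feasible

(1): -48 ≤ -41 ✓
(2): 0 ≥ 0 ✓
(3): 8 ≥ 0 ✓
(4): -80 ≤ 50 ✓
(5): 24 ≤ 29 ✓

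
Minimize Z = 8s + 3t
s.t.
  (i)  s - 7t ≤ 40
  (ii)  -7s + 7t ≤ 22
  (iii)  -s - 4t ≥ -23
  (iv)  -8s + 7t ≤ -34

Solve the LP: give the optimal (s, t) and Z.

The optimum lies where s - 7t = 40 and -8s + 7t = -34.
Solving simultaneously gives s = -6/7, t = -286/49.

s = -6/7, t = -286/49, minimum Z = -1194/49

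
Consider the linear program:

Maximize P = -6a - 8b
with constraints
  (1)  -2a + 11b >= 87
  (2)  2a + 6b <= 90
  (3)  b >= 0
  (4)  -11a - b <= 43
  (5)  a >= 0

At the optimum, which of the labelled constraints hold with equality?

(1) and (5)

Feasible corners and P = -6a - 8b:
  (234/17, 177/17) → P = -2820/17
  (0, 87/11) → P = -696/11
  (0, 15) → P = -120

The maximum is at (0, 87/11). Substituting into each constraint, equality holds for (1) and (5); the remaining constraints have slack.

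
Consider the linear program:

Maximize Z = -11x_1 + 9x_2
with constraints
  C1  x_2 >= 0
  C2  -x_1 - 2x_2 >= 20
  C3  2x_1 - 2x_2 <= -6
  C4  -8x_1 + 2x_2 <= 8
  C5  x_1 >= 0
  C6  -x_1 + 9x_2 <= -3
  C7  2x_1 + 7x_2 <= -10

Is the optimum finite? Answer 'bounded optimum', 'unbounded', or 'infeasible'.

The boundaries -x_1 + 9x_2 = -3 and 2x_1 + 7x_2 = -10 meet at (-69/25, -16/25), but that point violates x_2 ≥ 0. Every candidate vertex is excluded by some other constraint, so the feasible region is empty.

infeasible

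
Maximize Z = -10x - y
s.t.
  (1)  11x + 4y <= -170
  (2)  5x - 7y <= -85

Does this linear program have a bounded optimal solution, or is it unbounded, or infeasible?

From the feasible point (-1530/97, 85/97), moving in the direction (-7, -5) keeps every constraint satisfied while Z increases without bound.

unbounded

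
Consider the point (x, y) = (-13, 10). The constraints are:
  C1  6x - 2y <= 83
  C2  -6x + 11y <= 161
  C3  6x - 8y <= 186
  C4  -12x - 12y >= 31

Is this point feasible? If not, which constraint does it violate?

Constraint C2: -6x + 11y = 188, which is not ≤ 161. All other constraints are satisfied.

not feasible — violates C2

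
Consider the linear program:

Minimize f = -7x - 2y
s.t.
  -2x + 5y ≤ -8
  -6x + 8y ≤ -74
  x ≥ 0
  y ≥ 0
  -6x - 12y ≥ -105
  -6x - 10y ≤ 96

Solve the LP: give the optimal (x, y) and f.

x = 35/2, y = 0, minimum f = -245/2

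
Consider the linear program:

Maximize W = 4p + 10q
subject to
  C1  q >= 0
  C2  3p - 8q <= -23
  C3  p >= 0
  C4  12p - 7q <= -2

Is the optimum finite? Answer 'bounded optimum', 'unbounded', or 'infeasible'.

unbounded

From the feasible point (0, 23/8), moving in the direction (0, 1) keeps every constraint satisfied while W increases without bound.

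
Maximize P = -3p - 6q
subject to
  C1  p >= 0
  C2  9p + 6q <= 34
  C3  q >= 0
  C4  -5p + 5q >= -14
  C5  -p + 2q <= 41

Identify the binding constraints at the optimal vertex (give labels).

C1 and C3

Feasible corners and P = -3p - 6q:
  (0, 17/3) → P = -34
  (0, 0) → P = 0
  (254/75, 44/75) → P = -342/25
  (14/5, 0) → P = -42/5

The maximum is at (0, 0). Substituting into each constraint, equality holds for C1 and C3; the remaining constraints have slack.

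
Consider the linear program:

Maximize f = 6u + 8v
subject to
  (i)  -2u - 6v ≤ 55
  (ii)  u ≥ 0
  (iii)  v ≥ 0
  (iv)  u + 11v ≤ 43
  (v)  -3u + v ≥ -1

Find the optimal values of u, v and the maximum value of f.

u = 27/17, v = 64/17, maximum f = 674/17

Extreme points and f = 6u + 8v:
  (0, 0) → f = 0
  (0, 43/11) → f = 344/11
  (1/3, 0) → f = 2
  (27/17, 64/17) → f = 674/17

The optimum lies where u + 11v = 43 and -3u + v = -1.
Solving simultaneously gives u = 27/17, v = 64/17.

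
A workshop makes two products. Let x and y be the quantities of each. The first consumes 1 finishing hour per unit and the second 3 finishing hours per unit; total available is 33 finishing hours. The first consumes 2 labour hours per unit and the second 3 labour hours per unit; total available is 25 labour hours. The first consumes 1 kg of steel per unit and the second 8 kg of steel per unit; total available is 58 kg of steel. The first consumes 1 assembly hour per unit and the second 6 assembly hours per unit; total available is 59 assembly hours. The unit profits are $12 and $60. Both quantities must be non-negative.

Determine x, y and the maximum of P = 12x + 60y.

Extreme points and P = 12x + 60y:
  (0, 0) → P = 0
  (0, 29/4) → P = 435
  (25/2, 0) → P = 150
  (2, 7) → P = 444

x = 2, y = 7, maximum P = 444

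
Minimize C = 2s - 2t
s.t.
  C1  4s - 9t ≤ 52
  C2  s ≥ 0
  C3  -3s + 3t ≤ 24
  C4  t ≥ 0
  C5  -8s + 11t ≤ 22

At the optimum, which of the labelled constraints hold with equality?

Feasible corners and C = 2s - 2t:
  (13, 0) → C = 26
  (0, 0) → C = 0
  (0, 2) → C = -4
The feasible region is unbounded (it extends along (11, 8), (9, 4)), but C strictly increases along every unbounded feasible direction, so there is no improving ray and the minimum is attained at a vertex.

The minimum is at (0, 2). Substituting into each constraint, equality holds for C2 and C5; the remaining constraints have slack.

C2 and C5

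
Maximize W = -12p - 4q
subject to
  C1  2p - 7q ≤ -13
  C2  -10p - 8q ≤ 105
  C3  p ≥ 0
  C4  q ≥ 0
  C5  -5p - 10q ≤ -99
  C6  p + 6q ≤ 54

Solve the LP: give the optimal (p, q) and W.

Corner points and W = -12p - 4q:
  (563/55, 263/55) → W = -7808/55
  (300/19, 121/19) → W = -4084/19
  (27/10, 171/20) → W = -333/5

p = 27/10, q = 171/20, maximum W = -333/5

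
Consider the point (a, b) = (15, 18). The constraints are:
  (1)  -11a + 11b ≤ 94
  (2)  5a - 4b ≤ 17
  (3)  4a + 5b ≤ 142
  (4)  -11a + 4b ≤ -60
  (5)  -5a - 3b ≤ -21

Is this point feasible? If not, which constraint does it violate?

not feasible — violates (3)

Constraint (3): 4a + 5b = 150, which is not ≤ 142. All other constraints are satisfied.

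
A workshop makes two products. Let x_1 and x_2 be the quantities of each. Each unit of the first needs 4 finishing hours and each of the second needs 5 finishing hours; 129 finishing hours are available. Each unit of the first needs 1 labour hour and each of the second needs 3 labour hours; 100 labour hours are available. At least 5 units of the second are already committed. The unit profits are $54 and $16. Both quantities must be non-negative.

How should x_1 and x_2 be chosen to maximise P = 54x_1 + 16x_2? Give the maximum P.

Feasible corners and P = 54x_1 + 16x_2:
  (0, 129/5) → P = 2064/5
  (0, 5) → P = 80
  (26, 5) → P = 1484

x_1 = 26, x_2 = 5, maximum P = 1484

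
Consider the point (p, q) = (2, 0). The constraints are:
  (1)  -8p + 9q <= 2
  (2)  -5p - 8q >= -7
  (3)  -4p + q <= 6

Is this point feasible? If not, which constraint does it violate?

not feasible — violates (2)

Constraint (2): -5p - 8q = -10, which is not ≥ -7. All other constraints are satisfied.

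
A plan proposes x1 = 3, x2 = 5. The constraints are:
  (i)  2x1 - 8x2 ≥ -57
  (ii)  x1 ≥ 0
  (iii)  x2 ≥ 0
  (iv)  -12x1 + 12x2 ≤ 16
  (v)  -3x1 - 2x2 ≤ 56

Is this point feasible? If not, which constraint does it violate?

not feasible — violates (iv)

Constraint (iv): -12x1 + 12x2 = 24, which is not ≤ 16. All other constraints are satisfied.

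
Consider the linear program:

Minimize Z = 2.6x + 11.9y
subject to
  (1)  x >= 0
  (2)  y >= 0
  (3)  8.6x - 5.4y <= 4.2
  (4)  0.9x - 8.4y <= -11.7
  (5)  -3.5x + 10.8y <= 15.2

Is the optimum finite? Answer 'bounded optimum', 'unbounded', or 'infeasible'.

Corner points and Z = 2.6x + 11.9y:
  (0, 39/28) → Z = 16.575
  (0, 38/27) → Z = 2261/135
  (1641/1123, 1740/1123) → Z = 124863/5615
  (236/137, 7271/3699) → Z = 1030921/36990
The feasible region has finitely many vertices and no improving ray; the minimum is 16.575 at (0, 39/28).

bounded optimum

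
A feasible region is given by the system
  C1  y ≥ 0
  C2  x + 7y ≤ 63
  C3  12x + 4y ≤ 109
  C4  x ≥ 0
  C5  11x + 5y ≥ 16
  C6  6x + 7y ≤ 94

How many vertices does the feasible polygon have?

6

The feasible vertices (each the meet of two boundaries and inside every other half-plane) are:
  (109/12, 0)
  (16/11, 0)
  (0, 9)
  (31/5, 284/35)
  (129/20, 79/10)
  (0, 16/5)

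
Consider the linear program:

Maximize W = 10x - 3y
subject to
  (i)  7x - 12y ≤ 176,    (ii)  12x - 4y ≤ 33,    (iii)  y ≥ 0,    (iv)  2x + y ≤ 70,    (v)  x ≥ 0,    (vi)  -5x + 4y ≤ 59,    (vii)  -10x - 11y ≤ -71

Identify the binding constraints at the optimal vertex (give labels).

Feasible corners and W = 10x - 3y:
  (92/7, 873/28) → W = 1061/28
  (647/172, 261/86) → W = 1226/43
  (0, 59/4) → W = -177/4
  (0, 71/11) → W = -213/11

The maximum is at (92/7, 873/28). Substituting into each constraint, equality holds for (ii) and (vi); the remaining constraints have slack.

(ii) and (vi)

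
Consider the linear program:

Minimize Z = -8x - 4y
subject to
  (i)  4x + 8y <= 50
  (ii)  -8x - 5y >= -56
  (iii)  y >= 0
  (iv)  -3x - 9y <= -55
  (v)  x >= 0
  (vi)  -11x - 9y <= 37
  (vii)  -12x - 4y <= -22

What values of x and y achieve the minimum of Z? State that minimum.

The optimum lies where 4x + 8y = 50 and -3x - 9y = -55.
Solving simultaneously gives x = 5/6, y = 35/6.

x = 5/6, y = 35/6, minimum Z = -30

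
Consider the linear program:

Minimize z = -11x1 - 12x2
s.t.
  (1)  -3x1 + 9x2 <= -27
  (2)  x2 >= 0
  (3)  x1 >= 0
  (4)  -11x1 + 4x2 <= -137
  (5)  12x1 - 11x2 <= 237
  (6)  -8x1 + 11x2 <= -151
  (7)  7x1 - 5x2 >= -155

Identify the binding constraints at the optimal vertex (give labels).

(5) and (6)

Feasible corners and z = -11x1 - 12x2:
  (79/4, 0) → z = -869/4
  (151/8, 0) → z = -1661/8
  (43/2, 21/11) → z = -5707/22

The minimum is at (43/2, 21/11). Substituting into each constraint, equality holds for (5) and (6); the remaining constraints have slack.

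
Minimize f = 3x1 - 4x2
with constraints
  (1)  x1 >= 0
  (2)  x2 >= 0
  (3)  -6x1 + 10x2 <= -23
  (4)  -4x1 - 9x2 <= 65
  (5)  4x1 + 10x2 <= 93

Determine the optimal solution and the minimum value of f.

x1 = 23/6, x2 = 0, minimum f = 23/2

Extreme points and f = 3x1 - 4x2:
  (23/6, 0) → f = 23/2
  (93/4, 0) → f = 279/4
  (58/5, 233/50) → f = 404/25

The optimum lies where x2 = 0 and -6x1 + 10x2 = -23.
Solving simultaneously gives x1 = 23/6, x2 = 0.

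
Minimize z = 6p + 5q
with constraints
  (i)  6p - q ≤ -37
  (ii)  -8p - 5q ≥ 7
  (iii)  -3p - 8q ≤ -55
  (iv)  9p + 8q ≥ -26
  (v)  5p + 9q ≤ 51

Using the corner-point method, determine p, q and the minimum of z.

p = -642/41, q = 589/41, minimum z = -907/41

Corner points and z = 6p + 5q:
  (-331/49, 461/49) → z = 319/49
  (-318/47, 443/47) → z = 307/47
  (-27/2, 191/16) → z = -341/16
  (-642/41, 589/41) → z = -907/41

The binding constraints are 9p + 8q = -26 and 5p + 9q = 51.
Solving simultaneously gives p = -642/41, q = 589/41.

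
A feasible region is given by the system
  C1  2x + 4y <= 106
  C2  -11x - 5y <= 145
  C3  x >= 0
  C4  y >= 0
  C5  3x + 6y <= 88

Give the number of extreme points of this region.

3

Pairwise boundary intersections that survive every other constraint:
  (0, 0)
  (0, 44/3)
  (88/3, 0)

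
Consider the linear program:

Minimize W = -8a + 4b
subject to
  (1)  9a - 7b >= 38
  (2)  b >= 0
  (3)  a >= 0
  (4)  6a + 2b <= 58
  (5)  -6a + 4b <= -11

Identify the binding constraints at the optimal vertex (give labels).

(2) and (4)

Extreme points and W = -8a + 4b:
  (38/9, 0) → W = -304/9
  (241/30, 49/10) → W = -134/3
  (29/3, 0) → W = -232/3

The minimum is at (29/3, 0). Substituting into each constraint, equality holds for (2) and (4); the remaining constraints have slack.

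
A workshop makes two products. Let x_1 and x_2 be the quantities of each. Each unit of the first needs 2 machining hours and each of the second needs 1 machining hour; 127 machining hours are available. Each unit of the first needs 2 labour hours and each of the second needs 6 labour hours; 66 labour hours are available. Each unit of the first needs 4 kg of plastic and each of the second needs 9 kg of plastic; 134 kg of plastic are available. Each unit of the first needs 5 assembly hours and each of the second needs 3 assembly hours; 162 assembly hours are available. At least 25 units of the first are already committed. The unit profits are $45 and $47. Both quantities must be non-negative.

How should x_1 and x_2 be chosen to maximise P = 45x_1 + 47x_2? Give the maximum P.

x_1 = 129/4, x_2 = 1/4, maximum P = 1463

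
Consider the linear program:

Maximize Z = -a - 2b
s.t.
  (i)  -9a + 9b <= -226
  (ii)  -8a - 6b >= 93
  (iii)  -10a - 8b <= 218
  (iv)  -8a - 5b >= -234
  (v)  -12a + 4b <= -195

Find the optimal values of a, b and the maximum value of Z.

a = 141, b = -407/2, maximum Z = 266

Extreme points and Z = -a - 2b:
  (141, -407/2) → Z = 266
  (399/52, -669/26) → Z = 2277/52
  (86/17, -2283/68) → Z = 2111/34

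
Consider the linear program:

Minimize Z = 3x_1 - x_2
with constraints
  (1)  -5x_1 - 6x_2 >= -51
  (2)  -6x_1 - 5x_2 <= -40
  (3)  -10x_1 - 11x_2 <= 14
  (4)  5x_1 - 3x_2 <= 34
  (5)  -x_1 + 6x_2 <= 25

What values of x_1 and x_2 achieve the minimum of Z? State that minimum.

x_1 = 115/41, x_2 = 190/41, minimum Z = 155/41

At the optimal vertex, -6x_1 - 5x_2 = -40 and -x_1 + 6x_2 = 25.
Solving simultaneously gives x_1 = 115/41, x_2 = 190/41.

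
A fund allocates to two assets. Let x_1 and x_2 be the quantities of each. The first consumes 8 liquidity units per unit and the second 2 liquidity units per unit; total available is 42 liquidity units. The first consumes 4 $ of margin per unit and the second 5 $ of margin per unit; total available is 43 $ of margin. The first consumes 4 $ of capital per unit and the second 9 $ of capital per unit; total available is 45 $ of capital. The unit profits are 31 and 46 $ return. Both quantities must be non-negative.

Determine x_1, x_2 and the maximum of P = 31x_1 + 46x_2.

x_1 = 9/2, x_2 = 3, maximum P = 555/2

Vertices and P = 31x_1 + 46x_2:
  (0, 0) → P = 0
  (0, 5) → P = 230
  (21/4, 0) → P = 651/4
  (9/2, 3) → P = 555/2

The binding constraints are 8x_1 + 2x_2 = 42 and 4x_1 + 9x_2 = 45.
Solving simultaneously gives x_1 = 9/2, x_2 = 3.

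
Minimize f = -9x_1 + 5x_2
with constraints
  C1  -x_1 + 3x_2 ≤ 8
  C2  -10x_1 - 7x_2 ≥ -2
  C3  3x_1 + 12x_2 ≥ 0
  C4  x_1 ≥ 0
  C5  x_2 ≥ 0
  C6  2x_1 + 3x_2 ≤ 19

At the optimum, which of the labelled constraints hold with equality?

C2 and C5

Feasible corners and f = -9x_1 + 5x_2:
  (0, 2/7) → f = 10/7
  (1/5, 0) → f = -9/5
  (0, 0) → f = 0

The minimum is at (1/5, 0). Substituting into each constraint, equality holds for C2 and C5; the remaining constraints have slack.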